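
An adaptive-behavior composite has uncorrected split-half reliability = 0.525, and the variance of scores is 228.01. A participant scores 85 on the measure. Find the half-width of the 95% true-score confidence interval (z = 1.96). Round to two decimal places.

σ = 228.01^(1/2) = 15.100
Spearman-Brown: r = 2(0.525) / (1 + 0.525) = 1.050 / 1.525 ≃ 0.689
SEM = 15.100 * √(1 − 0.689) = 15.100 * √0.311 ≃ 15.100 * 0.558 ≃ 8.427
1.96 * SEM ≃ 16.518

16.52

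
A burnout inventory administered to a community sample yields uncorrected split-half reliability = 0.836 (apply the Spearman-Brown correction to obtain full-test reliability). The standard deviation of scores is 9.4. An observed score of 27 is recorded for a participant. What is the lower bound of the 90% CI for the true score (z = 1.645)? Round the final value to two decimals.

Full-length reliability (Spearman-Brown) = 2(0.836)/(1+0.836) ≈ 0.9107
SEM = 9.4000 · √(1 − 0.9107) = 9.4000 · √0.0893 ≈ 9.4000 · 0.2989 ≈ 2.8094
Half-width = 1.645·2.8094 ≈ 4.6215
Lower bound: 27 − 4.6215 = 22.3785

22.38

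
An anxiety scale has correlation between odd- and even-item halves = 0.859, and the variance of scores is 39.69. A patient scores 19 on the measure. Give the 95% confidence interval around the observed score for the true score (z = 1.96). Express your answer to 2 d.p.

σ = 39.69^(1/2) = 6.300
Full-length reliability (Spearman-Brown) = 2(0.859)/(1+0.859) ≈ 0.924
The standard error of measurement is 6.300×√(1 − 0.924) ≈ 6.300×0.275 ≈ 1.735.
1.96 × SEM ≈ 3.401
Interval: (15.599, 22.401)

[15.60, 22.40]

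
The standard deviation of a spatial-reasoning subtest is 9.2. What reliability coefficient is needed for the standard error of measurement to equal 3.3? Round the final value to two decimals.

0.87

r = 1 − (SEM / SD)² = 1 − (3.300 / 9.2)² ≈ 1 − 0.129 ≈ 0.871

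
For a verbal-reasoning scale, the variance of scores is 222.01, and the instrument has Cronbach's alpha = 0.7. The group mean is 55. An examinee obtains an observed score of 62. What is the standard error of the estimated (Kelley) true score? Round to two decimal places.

σ = 222.01^(1/2) = 14.9000
SE_est = 14.9000·√(0.7000·0.3000) ≈ 6.8280

6.83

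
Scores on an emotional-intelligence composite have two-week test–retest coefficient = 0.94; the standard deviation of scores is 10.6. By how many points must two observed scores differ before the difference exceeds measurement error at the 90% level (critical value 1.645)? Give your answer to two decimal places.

6.04

SEM = 10.6000·√(1 − 0.9400) ≈ 2.5965
Standard error of the difference = 2.5965·√2 ≈ 3.6719
Minimum reliable difference = 1.645 · SE_diff ≈ 1.645 · 3.6719 ≈ 6.0404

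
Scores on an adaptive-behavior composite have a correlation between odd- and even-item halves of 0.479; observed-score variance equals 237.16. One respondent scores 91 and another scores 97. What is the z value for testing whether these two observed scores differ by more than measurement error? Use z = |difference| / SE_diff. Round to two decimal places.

σ = 237.16^(1/2) = 15.400
r_full = 2·0.479 / (1 + 0.479) ≈ 0.648
SEM = 15.400 · √(1 − 0.648) = 15.400 · √0.352 ≈ 15.400 · 0.594 ≈ 9.140
Standard error of the difference = 9.140·√2 ≈ 12.926
z = |91 − 97| / 12.926 = 6 / 12.926 ≈ 0.464

0.46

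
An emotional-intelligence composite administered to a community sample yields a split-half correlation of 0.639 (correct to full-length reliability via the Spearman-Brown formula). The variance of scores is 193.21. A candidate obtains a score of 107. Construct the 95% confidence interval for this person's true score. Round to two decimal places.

[94.21, 119.79]

SD = √193.21 ≈ 13.90000
r_full = 2·0.639 / (1 + 0.639) ≈ 0.77974
SEM = 13.90000 · √(1 − 0.77974) = 13.90000 · √0.22026 ≈ 13.90000 · 0.46931 ≈ 6.52347
Margin = 1.96 · 6.52347 ≈ 12.78601
95% CI: 107 ± 12.78601 = [94.21399, 119.78601]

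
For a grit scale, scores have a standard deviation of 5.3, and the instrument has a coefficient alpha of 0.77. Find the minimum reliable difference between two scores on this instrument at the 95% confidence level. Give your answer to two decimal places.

SEM = 5.300 · √(1 − 0.770) = 5.300 · √0.230 ≈ 5.300 · 0.480 ≈ 2.542
Standard error of the difference = 2.542·√2 ≈ 3.595
Minimum reliable difference = 1.96 · SE_diff ≈ 1.96 · 3.595 ≈ 7.045

7.05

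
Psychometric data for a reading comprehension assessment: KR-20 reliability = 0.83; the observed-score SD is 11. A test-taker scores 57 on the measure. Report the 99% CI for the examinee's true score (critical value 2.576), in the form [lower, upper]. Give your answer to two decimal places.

The standard error of measurement is 11.00000×√(1 − 0.83000) ≈ 11.00000×0.41231 ≈ 4.53542.
Half-width = 2.576×4.53542 ≈ 11.68323
99% CI: 57 ± 11.68323 = [45.31677, 68.68323]

[45.32, 68.68]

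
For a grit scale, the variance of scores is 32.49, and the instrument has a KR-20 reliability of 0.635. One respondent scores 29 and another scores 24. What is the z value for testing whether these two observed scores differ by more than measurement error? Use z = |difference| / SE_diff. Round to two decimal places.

1.03

SD = √32.49 ≈ 5.70000
SEM = 5.70000·√(1 − 0.63500) ≈ 3.44367
Standard error of the difference = 3.44367·√2 ≈ 4.87008
z = |29 − 24| / 4.87008 = 5 / 4.87008 ≈ 1.02668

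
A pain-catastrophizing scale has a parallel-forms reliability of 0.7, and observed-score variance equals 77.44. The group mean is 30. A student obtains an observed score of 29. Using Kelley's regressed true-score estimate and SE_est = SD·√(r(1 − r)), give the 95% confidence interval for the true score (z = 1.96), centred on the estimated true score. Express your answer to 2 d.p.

[21.40, 37.20]

σ = 77.44^(1/2) = 8.800
Estimated true score = 0.700*29 + (1 − 0.700)*30 ≈ 29.300
SE_est = SD * √(r(1 − r)) = 8.800 * √0.210 ≈ 8.800 * 0.458 ≈ 4.033
CI = 29.300 ± 1.96 * 4.033 → [21.396, 37.204]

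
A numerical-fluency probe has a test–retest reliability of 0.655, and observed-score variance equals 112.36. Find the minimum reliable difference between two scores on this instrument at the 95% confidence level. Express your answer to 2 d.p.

17.26

SD = √112.36 ≈ 10.60000
SEM = 10.60000 * √(1 − 0.65500) = 10.60000 * √0.34500 ≈ 10.60000 * 0.58737 ≈ 6.22609
SE_diff = √2 * SEM ≈ 8.80502
Smallest detectable difference = 1.96*8.80502 ≈ 17.25784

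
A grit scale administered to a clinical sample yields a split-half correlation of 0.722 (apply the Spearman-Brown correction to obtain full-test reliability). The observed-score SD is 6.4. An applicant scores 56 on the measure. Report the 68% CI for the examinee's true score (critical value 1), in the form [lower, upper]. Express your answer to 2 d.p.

r_full = 2·0.722 / (1 + 0.722) ≃ 0.8386
SEM = 6.4000 · √(1 − 0.8386) = 6.4000 · √0.1614 ≃ 6.4000 · 0.4018 ≃ 2.5715
Margin = 1 · 2.5715 ≃ 2.5715
CI = 56 ± 2.5715 → [53.4285, 58.5715]

[53.43, 58.57]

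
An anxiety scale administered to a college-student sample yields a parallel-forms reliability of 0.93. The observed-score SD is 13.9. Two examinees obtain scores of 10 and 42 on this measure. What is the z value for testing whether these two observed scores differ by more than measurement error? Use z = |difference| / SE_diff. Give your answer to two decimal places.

The standard error of measurement is 13.900×√(1 − 0.930) ≈ 13.900×0.265 ≈ 3.678.
SE_diff = √2 × SEM ≈ 5.201
z = 32 / 5.201 ≈ 6.153

6.15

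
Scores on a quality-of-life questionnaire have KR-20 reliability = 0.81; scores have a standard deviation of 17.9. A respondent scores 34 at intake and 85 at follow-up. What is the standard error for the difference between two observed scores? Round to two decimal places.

SEM = 17.9000 · √(1 − 0.8100) = 17.9000 · √0.1900 ≃ 17.9000 · 0.4359 ≃ 7.8024
SE_diff = √2 · SEM ≃ 11.0343

11.03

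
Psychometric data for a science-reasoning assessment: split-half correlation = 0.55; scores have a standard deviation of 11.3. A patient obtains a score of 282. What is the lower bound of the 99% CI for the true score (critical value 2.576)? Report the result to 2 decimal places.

Full-length reliability (Spearman-Brown) = 2(0.55)/(1+0.55) ≈ 0.7097
SEM = 11.3000 × √(1 − 0.7097) = 11.3000 × √0.2903 ≈ 11.3000 × 0.5388 ≈ 6.0886
Margin = 2.576 × 6.0886 ≈ 15.6843
Lower bound: 282 − 15.6843 = 266.3157

266.32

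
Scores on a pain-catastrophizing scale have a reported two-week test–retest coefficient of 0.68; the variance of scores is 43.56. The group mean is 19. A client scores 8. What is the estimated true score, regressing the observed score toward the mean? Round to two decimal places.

11.52

T̂ = r·X + (1 − r)·M = 0.68000*8 + 0.32000*19 = 5.44000 + 6.08000 ≈ 11.52000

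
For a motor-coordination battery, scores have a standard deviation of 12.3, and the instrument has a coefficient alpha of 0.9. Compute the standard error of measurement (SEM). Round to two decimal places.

SEM = 12.30000 · √(1 − 0.90000) = 12.30000 · √0.10000 ≈ 12.30000 · 0.31623 ≈ 3.88960

3.89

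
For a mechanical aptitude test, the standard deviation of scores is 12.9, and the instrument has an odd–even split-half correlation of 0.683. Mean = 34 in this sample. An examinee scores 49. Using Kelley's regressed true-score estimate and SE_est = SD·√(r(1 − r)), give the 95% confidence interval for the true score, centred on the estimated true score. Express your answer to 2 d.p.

r_full = 2·0.683 / (1 + 0.683) ≈ 0.812
T̂ = r·X + (1 − r)·M = 0.812·49 + 0.188·34 ≈ 39.771 + 6.404 ≈ 46.175
SE_est = 12.900·√(0.812·0.188) ≈ 5.044
CI = 46.175 ± 1.96 · 5.044 → [36.289, 56.061]

[36.29, 56.06]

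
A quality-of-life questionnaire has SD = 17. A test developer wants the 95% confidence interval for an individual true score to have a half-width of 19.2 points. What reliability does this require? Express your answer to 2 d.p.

Required SEM = 19.2 / 1.96 ≃ 9.7959
Required reliability = 1 − (SEM/SD)² = 1 − 0.3320 ≃ 0.6680

0.67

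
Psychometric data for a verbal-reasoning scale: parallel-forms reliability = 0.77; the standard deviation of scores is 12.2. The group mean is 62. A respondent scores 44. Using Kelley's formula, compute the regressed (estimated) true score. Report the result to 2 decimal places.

48.14

T̂ = r·X + (1 − r)·M = 0.77000·44 + 0.23000·62 = 33.88000 + 14.26000 ≃ 48.14000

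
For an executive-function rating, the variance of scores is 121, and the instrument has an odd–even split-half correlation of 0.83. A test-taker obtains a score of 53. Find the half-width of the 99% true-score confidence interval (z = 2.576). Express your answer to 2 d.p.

SD = √121 = 11.0000
r_full = 2·0.83 / (1 + 0.83) ≃ 0.9071
The standard error of measurement is 11.0000*√(1 − 0.9071) ≃ 11.0000*0.3048 ≃ 3.3527.
Margin = 2.576 * 3.3527 ≃ 8.6365

8.64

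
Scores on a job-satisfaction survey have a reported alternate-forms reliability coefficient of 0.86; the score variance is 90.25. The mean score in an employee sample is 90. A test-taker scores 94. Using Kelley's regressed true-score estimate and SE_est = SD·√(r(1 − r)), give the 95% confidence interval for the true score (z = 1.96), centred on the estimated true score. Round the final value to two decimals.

[86.98, 99.90]

SD = √90.25 = 9.500
T̂ = 0.860(94) + 0.140(90) ≈ 93.440
SE_est = SD × √(r(1 − r)) = 9.500 × √0.120 ≈ 9.500 × 0.347 ≈ 3.296
CI = 93.440 ± 1.96 × 3.296 → [86.979, 99.901]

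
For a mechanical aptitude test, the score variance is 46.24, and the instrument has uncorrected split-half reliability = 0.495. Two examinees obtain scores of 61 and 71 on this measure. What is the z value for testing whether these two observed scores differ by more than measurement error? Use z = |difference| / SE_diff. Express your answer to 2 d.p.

1.79

σ = 46.24^(1/2) = 6.8000
r_full = 2·0.495 / (1 + 0.495) ≈ 0.6622
SEM = 6.8000 * √(1 − 0.6622) = 6.8000 * √0.3378 ≈ 6.8000 * 0.5812 ≈ 3.9522
SE_diff = √2 * SEM ≈ 5.5892
z = |61 − 71| / 5.5892 = 10 / 5.5892 ≈ 1.7892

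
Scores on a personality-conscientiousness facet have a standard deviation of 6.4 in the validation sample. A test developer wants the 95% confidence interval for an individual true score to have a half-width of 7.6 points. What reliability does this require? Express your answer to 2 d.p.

Required SEM = 7.6 / 1.96 ≃ 3.8776
r = 1 − (3.8776/6.4)² ≃ 1 − 0.3671 ≃ 0.6329

0.63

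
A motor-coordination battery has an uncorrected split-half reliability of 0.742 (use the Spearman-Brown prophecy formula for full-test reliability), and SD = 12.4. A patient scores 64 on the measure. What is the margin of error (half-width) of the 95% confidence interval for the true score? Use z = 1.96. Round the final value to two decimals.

9.35

r_full = 2·0.742 / (1 + 0.742) ≈ 0.85189
SEM = 12.40000 × √(1 − 0.85189) = 12.40000 × √0.14811 ≈ 12.40000 × 0.38484 ≈ 4.77208
1.96 × SEM ≈ 9.35327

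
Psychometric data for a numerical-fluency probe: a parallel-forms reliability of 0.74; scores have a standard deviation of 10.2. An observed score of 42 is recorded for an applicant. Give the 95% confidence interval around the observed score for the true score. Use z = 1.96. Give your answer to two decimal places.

[31.81, 52.19]

The standard error of measurement is 10.200·√(1 − 0.740) ≈ 10.200·0.510 ≈ 5.201.
1.96 · SEM ≈ 10.194
CI = 42 ± 10.194 → [31.806, 52.194]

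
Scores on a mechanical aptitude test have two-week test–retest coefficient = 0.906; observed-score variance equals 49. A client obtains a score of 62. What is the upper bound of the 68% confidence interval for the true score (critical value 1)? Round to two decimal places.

64.15

SD = √49 = 7.0000
SEM = 7.0000 · √(1 − 0.9060) = 7.0000 · √0.0940 ≈ 7.0000 · 0.3066 ≈ 2.1462
Half-width = 1·2.1462 ≈ 2.1462
Upper limit = 62 + 2.1462 ≈ 64.1462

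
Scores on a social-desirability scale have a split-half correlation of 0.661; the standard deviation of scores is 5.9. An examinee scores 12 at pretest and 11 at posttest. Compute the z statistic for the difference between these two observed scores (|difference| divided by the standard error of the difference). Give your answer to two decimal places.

Spearman-Brown: r = 2(0.661) / (1 + 0.661) = 1.3220 / 1.6610 ≈ 0.7959
SEM = 5.9000*√(1 − 0.7959) ≈ 2.6654
Standard error of the difference = 2.6654·√2 ≈ 3.7695
z = |12 − 11| / 3.7695 = 1 / 3.7695 ≈ 0.2653

0.27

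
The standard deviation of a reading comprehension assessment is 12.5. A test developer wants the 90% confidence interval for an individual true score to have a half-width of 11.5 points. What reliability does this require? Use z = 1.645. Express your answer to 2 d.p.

0.69

SEM needed = half-width / z = 11.5/1.645 ≃ 6.991
r = 1 − (SEM / SD)² = 1 − (6.991 / 12.5)² ≃ 1 − 0.313 ≃ 0.687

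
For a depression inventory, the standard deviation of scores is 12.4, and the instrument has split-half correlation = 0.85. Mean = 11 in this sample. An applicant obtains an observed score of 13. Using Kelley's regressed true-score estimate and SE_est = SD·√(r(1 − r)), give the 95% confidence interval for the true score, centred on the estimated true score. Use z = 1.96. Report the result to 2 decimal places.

[6.20, 19.47]

r_full = 2·0.85 / (1 + 0.85) ≈ 0.9189
Estimated true score = 0.9189·13 + (1 − 0.9189)·11 ≈ 12.8378
SE_est = 12.4000·√(0.9189·0.0811) ≈ 3.3847
CI = 12.8378 ± 1.96 · 3.3847 → [6.2038, 19.4718]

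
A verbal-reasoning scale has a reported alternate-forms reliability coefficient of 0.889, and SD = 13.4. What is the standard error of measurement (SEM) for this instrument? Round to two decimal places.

SEM = 13.400·√(1 − 0.889) ≃ 4.464

4.46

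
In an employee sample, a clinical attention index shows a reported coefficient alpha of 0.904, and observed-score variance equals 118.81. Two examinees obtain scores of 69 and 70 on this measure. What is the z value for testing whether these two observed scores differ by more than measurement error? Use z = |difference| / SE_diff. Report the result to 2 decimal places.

0.21

SD = √118.81 = 10.900
SEM = 10.900 · √(1 − 0.904) = 10.900 · √0.096 ≈ 10.900 · 0.310 ≈ 3.377
SE_diff = √2 · SEM ≈ 4.776
z = 1 / 4.776 ≈ 0.209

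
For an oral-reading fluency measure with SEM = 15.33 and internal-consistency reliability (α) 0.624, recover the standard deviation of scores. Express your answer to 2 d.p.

25.00

SD = 15.33 / √(1 − 0.624) ≈ 25.0005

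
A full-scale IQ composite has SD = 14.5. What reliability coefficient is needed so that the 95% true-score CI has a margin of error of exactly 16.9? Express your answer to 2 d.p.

Required SEM = 16.9 / 1.96 ≈ 8.6224
Required reliability = 1 − (SEM/SD)² = 1 − 0.3536 ≈ 0.6464

0.65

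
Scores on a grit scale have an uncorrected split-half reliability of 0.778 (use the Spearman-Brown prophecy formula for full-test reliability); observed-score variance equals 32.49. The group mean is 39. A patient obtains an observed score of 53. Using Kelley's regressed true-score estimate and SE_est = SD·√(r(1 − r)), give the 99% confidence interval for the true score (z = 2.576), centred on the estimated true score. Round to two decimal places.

SD = √32.49 = 5.700
r_full = 2·0.778 / (1 + 0.778) ≃ 0.875
Estimated true score = 0.875·53 + (1 − 0.875)·39 ≃ 51.252
SE_est = 5.700·√(0.875·0.125) ≃ 1.884
CI = 51.252 ± 2.576 · 1.884 → [46.398, 56.106]

[46.40, 56.11]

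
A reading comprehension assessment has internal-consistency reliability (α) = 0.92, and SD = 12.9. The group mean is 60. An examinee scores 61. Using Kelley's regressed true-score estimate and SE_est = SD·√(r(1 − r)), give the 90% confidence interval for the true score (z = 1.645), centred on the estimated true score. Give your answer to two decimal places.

Estimated true score = 0.920×61 + (1 − 0.920)×60 ≈ 60.920
SE_est = 12.900×√(0.920×0.080) ≈ 3.500
90% CI: 60.920 ± 5.757 ≈ (55.163, 66.677)

[55.16, 66.68]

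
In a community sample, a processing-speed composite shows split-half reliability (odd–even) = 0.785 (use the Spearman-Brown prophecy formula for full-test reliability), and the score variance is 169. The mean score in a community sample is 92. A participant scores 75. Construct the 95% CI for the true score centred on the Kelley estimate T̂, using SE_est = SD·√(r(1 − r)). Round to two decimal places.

[68.75, 85.34]

σ = 169^(1/2) = 13.000
Spearman-Brown: r = 2(0.785) / (1 + 0.785) = 1.570 / 1.785 ≈ 0.880
Estimated true score = 0.880*75 + (1 − 0.880)*92 ≈ 77.048
SE_est = 13.000·√[r(1 − r)] ≈ 4.231
CI = 77.048 ± 1.96 * 4.231 → [68.754, 85.341]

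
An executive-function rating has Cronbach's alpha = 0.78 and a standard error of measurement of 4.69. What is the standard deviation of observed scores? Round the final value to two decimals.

SD = 4.69 / √(1 − 0.78) ≈ 9.9991

10.00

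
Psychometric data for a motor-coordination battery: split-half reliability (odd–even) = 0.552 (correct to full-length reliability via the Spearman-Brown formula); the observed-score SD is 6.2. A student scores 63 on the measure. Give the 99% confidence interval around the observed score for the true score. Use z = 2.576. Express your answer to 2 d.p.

[54.42, 71.58]

r_full = 2·0.552 / (1 + 0.552) ≈ 0.7113
SEM = 6.2000 × √(1 − 0.7113) = 6.2000 × √0.2887 ≈ 6.2000 × 0.5373 ≈ 3.3311
Half-width = 2.576×3.3311 ≈ 8.5809
CI = 63 ± 8.5809 → [54.4191, 71.5809]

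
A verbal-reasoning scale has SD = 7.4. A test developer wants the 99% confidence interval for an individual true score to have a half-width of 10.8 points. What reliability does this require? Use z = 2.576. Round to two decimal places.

0.68

SEM needed = half-width / z = 10.8/2.576 ≈ 4.193
Required reliability = 1 − (SEM/SD)² = 1 − 0.321 ≈ 0.679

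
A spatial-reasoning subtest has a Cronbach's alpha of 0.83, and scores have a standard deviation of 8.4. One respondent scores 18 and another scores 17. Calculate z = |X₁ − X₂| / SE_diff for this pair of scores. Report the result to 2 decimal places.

0.20

The standard error of measurement is 8.4000*√(1 − 0.8300) ≈ 8.4000*0.4123 ≈ 3.4634.
SE_diff = SEM * √2 ≈ 3.4634 * 1.4142 ≈ 4.8980
z = |18 − 17| / 4.8980 = 1 / 4.8980 ≈ 0.2042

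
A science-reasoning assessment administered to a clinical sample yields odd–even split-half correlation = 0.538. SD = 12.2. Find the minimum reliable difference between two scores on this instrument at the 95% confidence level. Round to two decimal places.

18.53

Full-length reliability (Spearman-Brown) = 2(0.538)/(1+0.538) ≈ 0.69961
SEM = 12.20000*√(1 − 0.69961) ≈ 6.68656
SE_diff = SEM * √2 ≈ 6.68656 * 1.41421 ≈ 9.45622
Smallest detectable difference = 1.96*9.45622 ≈ 18.53419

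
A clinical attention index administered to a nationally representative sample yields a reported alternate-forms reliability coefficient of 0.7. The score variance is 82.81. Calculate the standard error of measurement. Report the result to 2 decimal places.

SD = √82.81 ≈ 9.1000
SEM = 9.1000×√(1 − 0.7000) ≈ 4.9843

4.98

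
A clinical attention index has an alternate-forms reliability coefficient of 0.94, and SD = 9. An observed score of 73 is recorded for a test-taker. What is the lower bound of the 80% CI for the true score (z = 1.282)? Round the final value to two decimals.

The standard error of measurement is 9.0000·√(1 − 0.9400) ≈ 9.0000·0.2449 ≈ 2.2045.
Margin = 1.282 · 2.2045 ≈ 2.8262
Lower bound: 73 − 2.8262 = 70.1738

70.17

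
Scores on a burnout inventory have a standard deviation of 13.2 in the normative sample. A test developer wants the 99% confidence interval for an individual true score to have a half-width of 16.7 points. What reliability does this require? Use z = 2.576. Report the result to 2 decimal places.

0.76

Required SEM = 16.7 / 2.576 ≃ 6.483
r = 1 − (6.483/13.2)² ≃ 1 − 0.241 ≃ 0.759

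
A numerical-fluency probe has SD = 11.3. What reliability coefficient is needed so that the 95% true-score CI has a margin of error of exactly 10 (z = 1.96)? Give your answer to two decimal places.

0.80

SEM needed = half-width / z = 10/1.96 ≈ 5.10204
r = 1 − (5.10204/11.3)² ≈ 1 − 0.20386 ≈ 0.79614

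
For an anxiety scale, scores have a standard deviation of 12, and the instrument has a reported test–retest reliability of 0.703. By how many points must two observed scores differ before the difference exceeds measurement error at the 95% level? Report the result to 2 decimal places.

SEM = 12.000 · √(1 − 0.703) = 12.000 · √0.297 ≈ 12.000 · 0.545 ≈ 6.540
Standard error of the difference = 6.540·√2 ≈ 9.249
Smallest detectable difference = 1.96·9.249 ≈ 18.127

18.13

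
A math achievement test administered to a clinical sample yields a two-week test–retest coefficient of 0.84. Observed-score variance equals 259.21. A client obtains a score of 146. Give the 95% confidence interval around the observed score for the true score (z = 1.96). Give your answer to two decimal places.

SD = √259.21 = 16.1000
SEM = 16.1000 · √(1 − 0.8400) = 16.1000 · √0.1600 ≃ 16.1000 · 0.4000 ≃ 6.4400
Half-width = 1.96·6.4400 ≃ 12.6224
Interval: (133.3776, 158.6224)

[133.38, 158.62]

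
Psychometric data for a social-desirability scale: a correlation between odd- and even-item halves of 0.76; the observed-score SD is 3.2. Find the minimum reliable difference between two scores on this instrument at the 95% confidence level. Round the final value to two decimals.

r_full = 2·0.76 / (1 + 0.76) ≃ 0.864
The standard error of measurement is 3.200×√(1 − 0.864) ≃ 3.200×0.369 ≃ 1.182.
SE_diff = SEM × √2 ≃ 1.182 × 1.414 ≃ 1.671
Smallest detectable difference = 1.96×1.671 ≃ 3.275

3.28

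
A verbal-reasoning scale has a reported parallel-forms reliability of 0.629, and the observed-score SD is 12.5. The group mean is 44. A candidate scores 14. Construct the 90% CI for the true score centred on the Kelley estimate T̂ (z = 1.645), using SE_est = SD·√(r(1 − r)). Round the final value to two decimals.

Estimated true score = 0.629*14 + (1 − 0.629)*44 ≃ 25.130
SE_est = SD * √(r(1 − r)) = 12.500 * √0.233 ≃ 12.500 * 0.483 ≃ 6.038
CI = 25.130 ± 1.645 * 6.038 → [15.197, 35.063]

[15.20, 35.06]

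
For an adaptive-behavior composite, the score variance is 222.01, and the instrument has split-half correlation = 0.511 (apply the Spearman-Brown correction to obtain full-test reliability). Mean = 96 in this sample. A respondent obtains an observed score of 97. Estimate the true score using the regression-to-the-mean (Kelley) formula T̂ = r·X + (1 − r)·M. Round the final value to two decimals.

96.68

Spearman-Brown: r = 2(0.511) / (1 + 0.511) = 1.0220 / 1.5110 ≈ 0.6764
T̂ = 0.6764(97) + 0.3236(96) ≈ 96.6764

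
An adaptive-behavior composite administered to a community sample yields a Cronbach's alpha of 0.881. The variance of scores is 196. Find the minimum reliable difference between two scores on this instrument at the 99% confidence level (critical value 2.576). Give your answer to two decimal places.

17.59

SD = √196 = 14.00000
SEM = 14.00000·√(1 − 0.88100) ≈ 4.82949
SE_diff = SEM · √2 ≈ 4.82949 · 1.41421 ≈ 6.82993
Minimum reliable difference = 2.576 · SE_diff ≈ 2.576 · 6.82993 ≈ 17.59391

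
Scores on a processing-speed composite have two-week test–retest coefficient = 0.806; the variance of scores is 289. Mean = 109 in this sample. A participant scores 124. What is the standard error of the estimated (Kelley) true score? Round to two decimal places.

6.72

SD = √289 ≈ 17.00000
SE_est = 17.00000·√[r(1 − r)] ≈ 6.72229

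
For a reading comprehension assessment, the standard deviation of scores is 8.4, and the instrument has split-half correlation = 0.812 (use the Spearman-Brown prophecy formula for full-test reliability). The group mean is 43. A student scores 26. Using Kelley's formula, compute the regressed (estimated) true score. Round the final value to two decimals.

Spearman-Brown: r = 2(0.812) / (1 + 0.812) = 1.624 / 1.812 ≈ 0.896
T̂ = 0.896(26) + 0.104(43) ≈ 27.764

27.76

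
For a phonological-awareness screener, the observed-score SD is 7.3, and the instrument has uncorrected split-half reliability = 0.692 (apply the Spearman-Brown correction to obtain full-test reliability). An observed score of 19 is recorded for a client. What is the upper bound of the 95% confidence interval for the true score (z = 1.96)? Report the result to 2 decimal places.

25.10

r_full = 2·0.692 / (1 + 0.692) ≈ 0.8180
SEM = 7.3000·√(1 − 0.8180) ≈ 3.1146
Margin = 1.96 · 3.1146 ≈ 6.1046
Upper limit = 19 + 6.1046 ≈ 25.1046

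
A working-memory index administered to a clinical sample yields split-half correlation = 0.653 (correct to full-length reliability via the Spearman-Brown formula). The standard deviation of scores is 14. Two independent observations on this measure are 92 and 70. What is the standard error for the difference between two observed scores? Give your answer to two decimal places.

9.07

Spearman-Brown: r = 2(0.653) / (1 + 0.653) = 1.3060 / 1.6530 ≃ 0.7901
The standard error of measurement is 14.0000*√(1 − 0.7901) ≃ 14.0000*0.4582 ≃ 6.4144.
Standard error of the difference = 6.4144·√2 ≃ 9.0713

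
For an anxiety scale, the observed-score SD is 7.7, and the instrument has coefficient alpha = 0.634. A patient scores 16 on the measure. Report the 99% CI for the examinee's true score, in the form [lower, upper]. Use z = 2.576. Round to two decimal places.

SEM = 7.7000 × √(1 − 0.6340) = 7.7000 × √0.3660 ≈ 7.7000 × 0.6050 ≈ 4.6583
Half-width = 2.576×4.6583 ≈ 11.9999
Interval: (4.0001, 27.9999)

[4.00, 28.00]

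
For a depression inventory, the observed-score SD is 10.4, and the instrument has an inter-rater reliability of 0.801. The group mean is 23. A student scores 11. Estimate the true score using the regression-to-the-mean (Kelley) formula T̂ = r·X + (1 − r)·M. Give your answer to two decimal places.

T̂ = 0.8010(11) + 0.1990(23) ≈ 13.3880

13.39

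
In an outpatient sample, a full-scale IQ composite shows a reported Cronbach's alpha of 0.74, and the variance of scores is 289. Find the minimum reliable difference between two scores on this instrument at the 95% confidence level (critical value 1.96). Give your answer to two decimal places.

24.03

SD = √289 = 17.00000
SEM = 17.00000 · √(1 − 0.74000) = 17.00000 · √0.26000 ≈ 17.00000 · 0.50990 ≈ 8.66833
SE_diff = √2 · SEM ≈ 12.25887
Smallest detectable difference = 1.96·12.25887 ≈ 24.02739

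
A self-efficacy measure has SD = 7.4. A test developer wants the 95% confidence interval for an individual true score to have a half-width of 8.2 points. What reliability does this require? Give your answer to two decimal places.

0.68

Required SEM = 8.2 / 1.96 ≈ 4.184
Required reliability = 1 − (SEM/SD)² = 1 − 0.320 ≈ 0.680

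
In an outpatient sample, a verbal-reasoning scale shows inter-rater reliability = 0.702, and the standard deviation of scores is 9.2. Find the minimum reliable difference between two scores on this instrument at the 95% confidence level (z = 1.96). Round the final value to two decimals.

13.92

SEM = 9.200 · √(1 − 0.702) = 9.200 · √0.298 ≈ 9.200 · 0.546 ≈ 5.022
SE_diff = √2 · SEM ≈ 7.102
Smallest detectable difference = 1.96·7.102 ≈ 13.921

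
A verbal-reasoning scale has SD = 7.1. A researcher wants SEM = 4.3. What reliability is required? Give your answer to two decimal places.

0.63

Required reliability = 1 − (SEM/SD)² = 1 − 0.3668 ≃ 0.6332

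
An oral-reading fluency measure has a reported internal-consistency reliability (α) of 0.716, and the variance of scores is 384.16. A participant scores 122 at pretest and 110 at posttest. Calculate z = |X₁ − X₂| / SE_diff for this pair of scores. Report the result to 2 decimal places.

σ = 384.16^(1/2) = 19.60000
SEM = 19.60000 × √(1 − 0.71600) = 19.60000 × √0.28400 ≈ 19.60000 × 0.53292 ≈ 10.44516
SE_diff = √2 × SEM ≈ 14.77169
z = |122 − 110| / 14.77169 = 12 / 14.77169 ≈ 0.81236

0.81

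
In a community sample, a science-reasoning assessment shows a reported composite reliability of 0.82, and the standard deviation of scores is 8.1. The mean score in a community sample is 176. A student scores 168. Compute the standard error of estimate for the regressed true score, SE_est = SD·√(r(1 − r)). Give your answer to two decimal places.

3.11

SE_est = SD * √(r(1 − r)) = 8.1000 * √0.1476 ≃ 8.1000 * 0.3842 ≃ 3.1119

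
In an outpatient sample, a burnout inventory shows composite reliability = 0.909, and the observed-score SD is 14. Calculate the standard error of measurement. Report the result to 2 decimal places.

4.22

SEM = 14.0000·√(1 − 0.9090) ≈ 4.2233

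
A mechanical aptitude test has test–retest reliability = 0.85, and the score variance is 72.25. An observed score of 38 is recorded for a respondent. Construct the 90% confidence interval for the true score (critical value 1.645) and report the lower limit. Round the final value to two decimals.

σ = 72.25^(1/2) = 8.50000
SEM = 8.50000×√(1 − 0.85000) ≈ 3.29204
Margin = 1.645 × 3.29204 ≈ 5.41540
Lower bound: 38 − 5.41540 = 32.58460

32.58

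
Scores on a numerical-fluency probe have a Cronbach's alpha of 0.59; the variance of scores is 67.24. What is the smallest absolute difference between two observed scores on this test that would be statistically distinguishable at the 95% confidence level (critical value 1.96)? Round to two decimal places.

σ = 67.24^(1/2) = 8.2000
The standard error of measurement is 8.2000×√(1 − 0.5900) ≈ 8.2000×0.6403 ≈ 5.2506.
SE_diff = SEM × √2 ≈ 5.2506 × 1.4142 ≈ 7.4254
Minimum reliable difference = 1.96 × SE_diff ≈ 1.96 × 7.4254 ≈ 14.5538

14.55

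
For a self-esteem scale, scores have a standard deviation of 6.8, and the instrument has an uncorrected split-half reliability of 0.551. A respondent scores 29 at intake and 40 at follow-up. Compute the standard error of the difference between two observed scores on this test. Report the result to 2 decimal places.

5.17

Spearman-Brown: r = 2(0.551) / (1 + 0.551) = 1.1020 / 1.5510 ≈ 0.7105
The standard error of measurement is 6.8000·√(1 − 0.7105) ≈ 6.8000·0.5380 ≈ 3.6587.
SE_diff = √2 · SEM ≈ 5.1742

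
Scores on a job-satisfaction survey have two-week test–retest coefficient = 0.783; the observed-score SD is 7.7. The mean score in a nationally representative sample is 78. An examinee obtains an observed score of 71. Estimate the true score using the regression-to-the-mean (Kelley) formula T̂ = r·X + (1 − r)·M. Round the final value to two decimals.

Estimated true score = 0.783×71 + (1 − 0.783)×78 ≈ 72.519

72.52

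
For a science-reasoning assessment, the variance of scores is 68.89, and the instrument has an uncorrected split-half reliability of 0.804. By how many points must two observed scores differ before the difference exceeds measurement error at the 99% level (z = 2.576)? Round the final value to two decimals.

9.97

SD = √68.89 = 8.3000
Spearman-Brown: r = 2(0.804) / (1 + 0.804) = 1.6080 / 1.8040 ≈ 0.8914
SEM = 8.3000 × √(1 − 0.8914) = 8.3000 × √0.1086 ≈ 8.3000 × 0.3296 ≈ 2.7358
Standard error of the difference = 2.7358·√2 ≈ 3.8690
Smallest detectable difference = 2.576×3.8690 ≈ 9.9666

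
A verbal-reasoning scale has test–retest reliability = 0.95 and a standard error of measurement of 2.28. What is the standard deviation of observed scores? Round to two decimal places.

10.20

SD = 2.28 / √(1 − 0.95) ≈ 10.1965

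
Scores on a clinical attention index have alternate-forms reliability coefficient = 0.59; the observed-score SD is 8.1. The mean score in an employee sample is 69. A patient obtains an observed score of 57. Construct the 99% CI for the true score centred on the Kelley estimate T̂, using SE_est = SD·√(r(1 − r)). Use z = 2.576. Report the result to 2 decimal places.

[51.66, 72.18]

T̂ = r·X + (1 − r)·M = 0.590*57 + 0.410*69 = 33.630 + 28.290 ≈ 61.920
SE_est = SD * √(r(1 − r)) = 8.100 * √0.242 ≈ 8.100 * 0.492 ≈ 3.984
99% CI: 61.920 ± 10.262 ≈ (51.658, 72.182)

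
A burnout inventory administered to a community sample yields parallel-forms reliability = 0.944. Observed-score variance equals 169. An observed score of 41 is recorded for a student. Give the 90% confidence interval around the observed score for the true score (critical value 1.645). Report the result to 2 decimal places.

[35.94, 46.06]

SD = √169 = 13.000
SEM = 13.000 * √(1 − 0.944) = 13.000 * √0.056 ≃ 13.000 * 0.237 ≃ 3.076
Half-width = 1.645*3.076 ≃ 5.061
Interval: (35.939, 46.061)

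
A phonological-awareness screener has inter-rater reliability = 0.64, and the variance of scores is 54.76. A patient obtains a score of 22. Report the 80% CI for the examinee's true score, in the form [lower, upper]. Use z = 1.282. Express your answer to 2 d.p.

[16.31, 27.69]

SD = √54.76 = 7.4000
SEM = 7.4000 * √(1 − 0.6400) = 7.4000 * √0.3600 ≈ 7.4000 * 0.6000 ≈ 4.4400
Half-width = 1.282*4.4400 ≈ 5.6921
CI = 22 ± 5.6921 → [16.3079, 27.6921]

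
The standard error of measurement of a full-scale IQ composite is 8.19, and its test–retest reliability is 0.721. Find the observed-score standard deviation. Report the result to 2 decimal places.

15.51

SD = SEM / √(1 − r) = 8.19 / √0.2790 ≈ 8.19 / 0.5282 ≈ 15.5054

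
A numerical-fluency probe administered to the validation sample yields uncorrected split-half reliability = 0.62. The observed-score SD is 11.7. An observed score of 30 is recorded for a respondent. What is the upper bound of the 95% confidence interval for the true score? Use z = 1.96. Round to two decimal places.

41.11

Spearman-Brown: r = 2(0.62) / (1 + 0.62) = 1.240 / 1.620 ≈ 0.765
SEM = 11.700*√(1 − 0.765) ≈ 5.667
Margin = 1.96 * 5.667 ≈ 11.106
Upper limit = 30 + 11.106 ≈ 41.106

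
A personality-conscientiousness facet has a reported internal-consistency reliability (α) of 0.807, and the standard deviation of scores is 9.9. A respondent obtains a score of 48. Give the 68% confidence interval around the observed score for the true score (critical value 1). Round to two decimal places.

[43.65, 52.35]

SEM = 9.900 * √(1 − 0.807) = 9.900 * √0.193 ≈ 9.900 * 0.439 ≈ 4.349
Half-width = 1*4.349 ≈ 4.349
68% CI: 48 ± 4.349 = [43.651, 52.349]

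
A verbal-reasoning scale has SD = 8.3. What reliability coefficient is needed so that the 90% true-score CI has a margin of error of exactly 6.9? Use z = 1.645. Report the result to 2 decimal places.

0.74

SEM needed = half-width / z = 6.9/1.645 ≈ 4.1945
r = 1 − (4.1945/8.3)² ≈ 1 − 0.2554 ≈ 0.7446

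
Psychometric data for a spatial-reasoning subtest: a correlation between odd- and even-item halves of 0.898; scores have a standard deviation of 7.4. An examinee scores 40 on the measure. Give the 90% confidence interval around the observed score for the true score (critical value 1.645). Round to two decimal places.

r_full = 2·0.898 / (1 + 0.898) ≃ 0.9463
SEM = 7.4000×√(1 − 0.9463) ≃ 1.7155
1.645 × SEM ≃ 2.8220
90% CI: 40 ± 2.8220 = [37.1780, 42.8220]

[37.18, 42.82]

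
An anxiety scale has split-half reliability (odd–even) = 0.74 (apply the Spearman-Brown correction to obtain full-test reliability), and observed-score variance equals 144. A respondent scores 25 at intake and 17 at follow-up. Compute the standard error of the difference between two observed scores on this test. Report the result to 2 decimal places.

6.56

SD = √144 ≈ 12.000
Full-length reliability (Spearman-Brown) = 2(0.74)/(1+0.74) ≈ 0.851
SEM = 12.000 × √(1 − 0.851) = 12.000 × √0.149 ≈ 12.000 × 0.387 ≈ 4.639
SE_diff = SEM × √2 ≈ 4.639 × 1.414 ≈ 6.560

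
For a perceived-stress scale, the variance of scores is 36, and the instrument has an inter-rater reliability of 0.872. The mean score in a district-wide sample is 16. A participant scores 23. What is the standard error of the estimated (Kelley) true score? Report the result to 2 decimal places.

2.00

SD = √36 ≃ 6.0000
SE_est = SD * √(r(1 − r)) = 6.0000 * √0.1116 ≃ 6.0000 * 0.3341 ≃ 2.0045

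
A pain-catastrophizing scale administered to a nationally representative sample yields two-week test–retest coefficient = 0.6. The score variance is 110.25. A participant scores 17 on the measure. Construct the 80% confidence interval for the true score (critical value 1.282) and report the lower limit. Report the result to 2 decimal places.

SD = √110.25 = 10.500
SEM = 10.500·√(1 − 0.600) ≈ 6.641
Margin = 1.282 · 6.641 ≈ 8.513
Lower bound: 17 − 8.513 = 8.487

8.49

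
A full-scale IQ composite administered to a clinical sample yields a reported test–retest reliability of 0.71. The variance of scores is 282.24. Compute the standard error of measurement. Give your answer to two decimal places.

9.05

σ = 282.24^(1/2) = 16.800
SEM = 16.800 * √(1 − 0.710) = 16.800 * √0.290 ≃ 16.800 * 0.539 ≃ 9.047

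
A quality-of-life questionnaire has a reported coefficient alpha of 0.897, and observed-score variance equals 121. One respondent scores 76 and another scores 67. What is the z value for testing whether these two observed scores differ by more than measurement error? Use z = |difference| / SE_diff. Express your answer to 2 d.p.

1.80

σ = 121^(1/2) = 11.0000
SEM = 11.0000 × √(1 − 0.8970) = 11.0000 × √0.1030 ≈ 11.0000 × 0.3209 ≈ 3.5303
SE_diff = √2 × SEM ≈ 4.9926
z = 9 / 4.9926 ≈ 1.8027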